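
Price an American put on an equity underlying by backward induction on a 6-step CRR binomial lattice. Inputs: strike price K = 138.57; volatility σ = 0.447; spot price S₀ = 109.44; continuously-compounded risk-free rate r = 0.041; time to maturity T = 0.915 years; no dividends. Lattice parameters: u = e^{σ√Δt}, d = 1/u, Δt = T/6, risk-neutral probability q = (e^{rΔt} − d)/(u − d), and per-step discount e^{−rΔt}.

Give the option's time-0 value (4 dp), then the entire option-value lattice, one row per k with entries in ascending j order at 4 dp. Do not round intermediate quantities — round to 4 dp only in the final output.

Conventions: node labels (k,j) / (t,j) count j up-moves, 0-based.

Δt=0.15250  u=1.19072  d=0.83983  q=0.47435  discount=0.99377
step 6 (expiry): payoffs max(K−S,0) = 100.1714 84.1278 61.3809 29.1300 0.0000 0.0000 0.0000
k=5: (k=5,j=0): S=45.7221, K−S=92.8479, hold=91.9842 ⇒ V=92.8479 exercise | (k=5,j=1): S=64.8255, K−S=73.7445, hold=72.8808 ⇒ V=73.7445 exercise | (k=5,j=2): S=91.9107, K−S=46.6593, hold=45.7956 ⇒ V=46.6593 exercise | (k=5,j=3): S=130.3125, K−S=8.2575, hold=15.2169 ⇒ V=15.2169 continue | (k=5,j=4): S=184.7593, K−S=0.0000, hold=0.0000 ⇒ V=0.0000 continue | (k=5,j=5): S=261.9548, K−S=0.0000, hold=0.0000 ⇒ V=0.0000 continue
k=4: (k=4,j=0): S=54.4422, K−S=84.1278, hold=83.2641 ⇒ V=84.1278 exercise | (k=4,j=1): S=77.1891, K−S=61.3809, hold=60.5172 ⇒ V=61.3809 exercise | (k=4,j=2): S=109.4400, K−S=29.1300, hold=31.5469 ⇒ V=31.5469 continue | (k=4,j=3): S=155.1659, K−S=0.0000, hold=7.9490 ⇒ V=7.9490 continue | (k=4,j=4): S=219.9968, K−S=0.0000, hold=0.0000 ⇒ V=0.0000 continue
k=3: (k=3,j=0): S=64.8255, K−S=73.7445, hold=72.8808 ⇒ V=73.7445 exercise | (k=3,j=1): S=91.9107, K−S=46.6593, hold=46.9349 ⇒ V=46.9349 continue | (k=3,j=2): S=130.3125, K−S=8.2575, hold=20.2265 ⇒ V=20.2265 continue | (k=3,j=3): S=184.7593, K−S=0.0000, hold=4.1524 ⇒ V=4.1524 continue
k=2: (k=2,j=0): S=77.1891, K−S=61.3809, hold=60.6471 ⇒ V=61.3809 exercise | (k=2,j=1): S=109.4400, K−S=29.1300, hold=34.0523 ⇒ V=34.0523 continue | (k=2,j=2): S=155.1659, K−S=0.0000, hold=12.5232 ⇒ V=12.5232 continue
k=1: (k=1,j=0): S=91.9107, K−S=46.6593, hold=48.1159 ⇒ V=48.1159 continue | (k=1,j=1): S=130.3125, K−S=8.2575, hold=23.6915 ⇒ V=23.6915 continue
k=0: (k=0,j=0): S=109.4400, K−S=29.1300, hold=36.3026 ⇒ V=36.3026 continue

price = 36.3026
tree:
36.3026
48.1159 23.6915
61.3809 34.0523 12.5232
73.7445 46.9349 20.2265 4.1524
84.1278 61.3809 31.5469 7.9490 0.0000
92.8479 73.7445 46.6593 15.2169 0.0000 0.0000
100.1714 84.1278 61.3809 29.1300 0.0000 0.0000 0.0000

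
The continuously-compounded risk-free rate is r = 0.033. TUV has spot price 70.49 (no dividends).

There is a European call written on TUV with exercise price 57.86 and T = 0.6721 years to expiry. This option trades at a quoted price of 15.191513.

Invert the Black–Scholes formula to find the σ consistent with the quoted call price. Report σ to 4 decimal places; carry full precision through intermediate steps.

At σ = 0.2790 the Black–Scholes value reproduces the quote:
σ√T = 0.279·√0.6721 = 0.228729
d₁ = (ln(S/K) + (r+σ²/2)T) / (σ√T) = (ln(70.49/57.86) + (0.033+0.279²/2)·0.6721) / 0.228729 = (0.197445 + 0.048338) / 0.228729 = 1.074557
d₂ = d₁ − σ√T = 1.074557 − 0.228729 = 0.845828
e^{−rT} = 0.978065
N(d₁) = 0.858713,  N(d₂) = 0.801176
V = S·N(d₁) − K·e^{−rT}·N(d₂) = 60.530712 − 45.339199 = 15.191513 (equal to the quote); since ∂V/∂σ > 0 for all σ, the implied volatility is unique

sigma = 0.2790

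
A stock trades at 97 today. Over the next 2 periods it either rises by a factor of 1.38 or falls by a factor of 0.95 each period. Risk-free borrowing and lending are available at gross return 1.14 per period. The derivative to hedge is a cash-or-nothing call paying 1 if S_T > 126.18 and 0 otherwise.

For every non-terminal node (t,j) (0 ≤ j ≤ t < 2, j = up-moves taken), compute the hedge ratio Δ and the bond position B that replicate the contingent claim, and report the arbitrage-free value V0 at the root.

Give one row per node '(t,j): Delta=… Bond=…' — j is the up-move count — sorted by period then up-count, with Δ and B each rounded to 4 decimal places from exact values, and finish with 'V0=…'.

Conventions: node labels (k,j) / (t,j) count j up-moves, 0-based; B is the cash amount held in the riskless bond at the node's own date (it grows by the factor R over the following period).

The replicating-portfolio and risk-neutral prices coincide; use p* = (1.14−0.95)/(1.38−0.95) = 0.4419 for the latter.
At maturity the claim pays: V(2,0)=0.0000, V(2,1)=1.0000, V(2,2)=1.0000
Node (1,0) S=92.1500: V=(p*·1.0000+(1−p*)·0.0000)/1.14=0.3876; Δ=(1.0000−0.0000)/(127.1670−87.5425)=0.0252; B=V−Δ·S=-1.9380
Node (1,1) S=133.8600: V=(p*·1.0000+(1−p*)·1.0000)/1.14=0.8772; Δ=(1.0000−1.0000)/(184.7268−127.1670)=0.0000; B=V−Δ·S=0.8772
Node (0,0) S=97.0000: V=(p*·0.8772+(1−p*)·0.3876)/1.14=0.5298; Δ=(0.8772−0.3876)/(133.8600−92.1500)=0.0117; B=V−Δ·S=-0.6088
As a check, the time-0 holding Δ(0,0)·S0 + B(0,0) comes to 0.5298 — exactly V0.

(0,0): Delta=0.0117 Bond=-0.6088
(1,0): Delta=0.0252 Bond=-1.9380
(1,1): Delta=0.0000 Bond=0.8772
V0=0.5298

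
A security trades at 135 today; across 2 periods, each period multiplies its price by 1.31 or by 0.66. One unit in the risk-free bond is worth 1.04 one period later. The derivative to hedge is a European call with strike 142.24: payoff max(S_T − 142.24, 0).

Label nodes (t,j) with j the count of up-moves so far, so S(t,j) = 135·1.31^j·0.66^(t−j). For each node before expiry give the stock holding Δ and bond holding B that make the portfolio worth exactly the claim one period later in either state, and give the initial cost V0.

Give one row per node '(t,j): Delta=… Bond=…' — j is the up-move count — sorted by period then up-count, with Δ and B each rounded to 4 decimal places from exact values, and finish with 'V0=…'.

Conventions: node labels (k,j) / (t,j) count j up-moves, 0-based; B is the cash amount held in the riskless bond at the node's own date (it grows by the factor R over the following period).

Arbitrage-free pricing uses the up-move probability p* = (R−d)/(u−d) = 0.5846, discounting each step at R = 1.04.
At maturity the claim pays: V(2,0)=0.0000, V(2,1)=0.0000, V(2,2)=89.4335
  t=1,j=0: stock 89.1000 → up 116.7210 (V=0.0000), down 58.8060 (V=0.0000). Price 0.0000; hedge Δ=0.0000, bond B=0.0000.
  t=1,j=1: stock 176.8500 → up 231.6735 (V=89.4335), down 116.7210 (V=0.0000). Price 50.2733; hedge Δ=0.7780, bond B=-87.3167.
  t=0,j=0: stock 135.0000 → up 176.8500 (V=50.2733), down 89.1000 (V=0.0000). Price 28.2601; hedge Δ=0.5729, bond B=-49.0834.
Verification: the root portfolio costs Δ(0,0)·S0 + B(0,0) = 28.2601, matching V0.

(0,0): Delta=0.5729 Bond=-49.0834
(1,0): Delta=0.0000 Bond=0.0000
(1,1): Delta=0.7780 Bond=-87.3167
V0=28.2601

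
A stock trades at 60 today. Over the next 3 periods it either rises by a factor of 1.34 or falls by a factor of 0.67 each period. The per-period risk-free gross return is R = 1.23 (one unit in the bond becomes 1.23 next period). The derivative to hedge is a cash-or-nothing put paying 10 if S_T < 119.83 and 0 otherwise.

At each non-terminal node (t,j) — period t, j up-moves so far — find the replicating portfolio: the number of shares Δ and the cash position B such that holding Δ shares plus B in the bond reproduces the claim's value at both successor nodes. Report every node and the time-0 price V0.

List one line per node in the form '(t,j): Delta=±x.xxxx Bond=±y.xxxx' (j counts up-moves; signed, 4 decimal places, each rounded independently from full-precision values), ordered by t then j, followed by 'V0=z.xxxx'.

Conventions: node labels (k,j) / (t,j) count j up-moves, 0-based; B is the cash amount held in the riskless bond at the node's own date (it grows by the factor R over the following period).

(0,0): Delta=-0.1149 Bond=9.1280
(1,0): Delta=0.0000 Bond=6.6098
(1,1): Delta=-0.1261 Bond=12.1344
(2,0): Delta=0.0000 Bond=8.1301
(2,1): Delta=0.0000 Bond=8.1301
(2,2): Delta=-0.1385 Bond=16.2602
V0=2.2360

Arbitrage-free pricing uses the up-move probability p* = (R−d)/(u−d) = 0.8358, discounting each step at R = 1.23.
Terminal payoffs: V(3,0)=10.0000, V(3,1)=10.0000, V(3,2)=10.0000, V(3,3)=0.0000
(2,0): S=26.9340. Δ = (V_up−V_dn)/(S_up−S_dn) = (10.0000−10.0000)/(36.0916−18.0458) = 0.0000. V = [p*·10.0000 + (1−p*)·10.0000]/1.23 = 8.1301. B = V − Δ·S = 8.1301.
(2,1): S=53.8680. Δ = (V_up−V_dn)/(S_up−S_dn) = (10.0000−10.0000)/(72.1831−36.0916) = 0.0000. V = [p*·10.0000 + (1−p*)·10.0000]/1.23 = 8.1301. B = V − Δ·S = 8.1301.
(2,2): S=107.7360. Δ = (V_up−V_dn)/(S_up−S_dn) = (0.0000−10.0000)/(144.3662−72.1831) = -0.1385. V = [p*·0.0000 + (1−p*)·10.0000]/1.23 = 1.3348. B = V − Δ·S = 16.2602.
(1,0): S=40.2000. Δ = (V_up−V_dn)/(S_up−S_dn) = (8.1301−8.1301)/(53.8680−26.9340) = 0.0000. V = [p*·8.1301 + (1−p*)·8.1301]/1.23 = 6.6098. B = V − Δ·S = 6.6098.
(1,1): S=80.4000. Δ = (V_up−V_dn)/(S_up−S_dn) = (1.3348−8.1301)/(107.7360−53.8680) = -0.1261. V = [p*·1.3348 + (1−p*)·8.1301]/1.23 = 1.9922. B = V − Δ·S = 12.1344.
(0,0): S=60.0000. Δ = (V_up−V_dn)/(S_up−S_dn) = (1.9922−6.6098)/(80.4000−40.2000) = -0.1149. V = [p*·1.9922 + (1−p*)·6.6098]/1.23 = 2.2360. B = V − Δ·S = 9.1280.
Sanity check at the root: Δ(0,0)·S0 + B(0,0) reproduces V0 = 2.2360.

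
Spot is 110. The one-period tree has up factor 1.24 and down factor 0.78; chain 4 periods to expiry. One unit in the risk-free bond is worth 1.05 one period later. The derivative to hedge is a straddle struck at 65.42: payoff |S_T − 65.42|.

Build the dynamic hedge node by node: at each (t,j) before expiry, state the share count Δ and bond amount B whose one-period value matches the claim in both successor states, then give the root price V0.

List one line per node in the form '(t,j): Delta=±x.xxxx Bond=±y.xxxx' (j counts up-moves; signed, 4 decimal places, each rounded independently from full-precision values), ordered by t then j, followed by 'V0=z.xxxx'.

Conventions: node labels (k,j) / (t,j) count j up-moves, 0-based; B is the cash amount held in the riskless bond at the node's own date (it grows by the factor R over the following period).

(0,0): Delta=0.9351 Bond=-45.3151
(1,0): Delta=0.7963 Bond=-35.6691
(1,1): Delta=0.9966 Bond=-55.9631
(2,0): Delta=0.3612 Bond=-8.3360
(2,1): Delta=0.9889 Bond=-57.9420
(2,2): Delta=1.0000 Bond=-59.3379
(3,0): Delta=-1.0000 Bond=62.3048
(3,1): Delta=0.9638 Bond=-58.7562
(3,2): Delta=1.0000 Bond=-62.3048
(3,3): Delta=1.0000 Bond=-62.3048
V0=57.5500

The replicating-portfolio and risk-neutral prices coincide; use p* = (1.05−0.78)/(1.24−0.78) = 0.5870 for the latter.
Payoffs at expiry: V(4,0)=24.7034, V(4,1)=0.6911, V(4,2)=37.4823, V(4,3)=98.1683, V(4,4)=194.6435
(3,0): S=52.2007. Δ = (V_up−V_dn)/(S_up−S_dn) = (0.6911−24.7034)/(64.7289−40.7166) = -1.0000. V = [p*·0.6911 + (1−p*)·24.7034]/1.05 = 10.1040. B = V − Δ·S = 62.3048.
(3,1): S=82.9858. Δ = (V_up−V_dn)/(S_up−S_dn) = (37.4823−0.6911)/(102.9023−64.7289) = 0.9638. V = [p*·37.4823 + (1−p*)·0.6911]/1.05 = 21.2247. B = V − Δ·S = -58.7562.
(3,2): S=131.9261. Δ = (V_up−V_dn)/(S_up−S_dn) = (98.1683−37.4823)/(163.5883−102.9023) = 1.0000. V = [p*·98.1683 + (1−p*)·37.4823]/1.05 = 69.6213. B = V − Δ·S = -62.3048.
(3,3): S=209.7286. Δ = (V_up−V_dn)/(S_up−S_dn) = (194.6435−98.1683)/(260.0635−163.5883) = 1.0000. V = [p*·194.6435 + (1−p*)·98.1683]/1.05 = 147.4239. B = V − Δ·S = -62.3048.
(2,0): S=66.9240. Δ = (V_up−V_dn)/(S_up−S_dn) = (21.2247−10.1040)/(82.9858−52.2007) = 0.3612. V = [p*·21.2247 + (1−p*)·10.1040]/1.05 = 15.8394. B = V − Δ·S = -8.3360.
(2,1): S=106.3920. Δ = (V_up−V_dn)/(S_up−S_dn) = (69.6213−21.2247)/(131.9261−82.9858) = 0.9889. V = [p*·69.6213 + (1−p*)·21.2247]/1.05 = 47.2680. B = V − Δ·S = -57.9420.
(2,2): S=169.1360. Δ = (V_up−V_dn)/(S_up−S_dn) = (147.4239−69.6213)/(209.7286−131.9261) = 1.0000. V = [p*·147.4239 + (1−p*)·69.6213]/1.05 = 109.7981. B = V − Δ·S = -59.3379.
(1,0): S=85.8000. Δ = (V_up−V_dn)/(S_up−S_dn) = (47.2680−15.8394)/(106.3920−66.9240) = 0.7963. V = [p*·47.2680 + (1−p*)·15.8394]/1.05 = 32.6539. B = V − Δ·S = -35.6691.
(1,1): S=136.4000. Δ = (V_up−V_dn)/(S_up−S_dn) = (109.7981−47.2680)/(169.1360−106.3920) = 0.9966. V = [p*·109.7981 + (1−p*)·47.2680]/1.05 = 79.9719. B = V − Δ·S = -55.9631.
(0,0): S=110.0000. Δ = (V_up−V_dn)/(S_up−S_dn) = (79.9719−32.6539)/(136.4000−85.8000) = 0.9351. V = [p*·79.9719 + (1−p*)·32.6539]/1.05 = 57.5500. B = V − Δ·S = -45.3151.
Sanity check at the root: Δ(0,0)·S0 + B(0,0) reproduces V0 = 57.5500.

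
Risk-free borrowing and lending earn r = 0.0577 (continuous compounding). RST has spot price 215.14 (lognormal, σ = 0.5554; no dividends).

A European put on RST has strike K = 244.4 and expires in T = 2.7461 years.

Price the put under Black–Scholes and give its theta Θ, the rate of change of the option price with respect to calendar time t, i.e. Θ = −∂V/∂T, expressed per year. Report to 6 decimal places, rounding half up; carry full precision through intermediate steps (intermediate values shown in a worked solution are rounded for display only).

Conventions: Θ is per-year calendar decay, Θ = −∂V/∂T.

σ√T = 0.5554·√2.7461 = 0.920373
d₁ = (ln(S/K) + (r+σ²/2)T) / (σ√T) = (ln(215.14/244.4) + (0.0577+0.5554²/2)·2.7461) / 0.920373 = (-0.127517 + 0.581994) / 0.920373 = 0.493796
d₂ = d₁ − σ√T = 0.493796 − 0.920373 = -0.426578
e^{−rT} = 0.853466
N(−d₁) = 0.310725,  N(−d₂) = 0.665157
Put price V = K·e^{−rT}·N(−d₂) − S·N(−d₁) = 138.743018 − 66.849437 = 71.893581
φ(d₁) = (1/√(2π))·e^{−d₁²/2} = 0.353152
Θ = −S·φ(d₁)·σ/(2√T) + r·K·e^{−rT}·N(−d₂) = −12.732129 + 8.005472 = -4.726657

price = 71.893581
Θ = -4.726657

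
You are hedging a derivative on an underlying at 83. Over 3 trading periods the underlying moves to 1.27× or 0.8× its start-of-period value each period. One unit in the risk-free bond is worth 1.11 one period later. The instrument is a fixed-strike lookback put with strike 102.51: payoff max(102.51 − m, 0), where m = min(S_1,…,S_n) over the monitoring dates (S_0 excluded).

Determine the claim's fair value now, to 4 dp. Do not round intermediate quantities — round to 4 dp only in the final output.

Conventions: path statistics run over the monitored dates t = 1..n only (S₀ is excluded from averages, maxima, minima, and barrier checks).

price = 14.3479

Risk-neutral up-probability p* = (R−d)/(u−d) = (1.11−0.8)/(1.27−0.8) = 0.6596; the claim prices as the p*-weighted sum of path payoffs discounted by R^3.
Enumerate all 2^3 = 8 price paths (U = up ×1.27, D = down ×0.8); each path with k up-moves has probability p*^k·(1−p*)^(3−k).
DDD: m=42.4960, payoff=60.0140, prob=0.039452
UDD: m=67.4624, payoff=35.0476, prob=0.076438
DUD: m=66.4000, payoff=36.1100, prob=0.076438
UUD: m=105.4100, payoff=0.0000, prob=0.148098
DDU: m=53.1200, payoff=49.3900, prob=0.076438
UDU: m=84.3280, payoff=18.1820, prob=0.148098
DUU: m=66.4000, payoff=36.1100, prob=0.148098
UUU: m=105.4100, payoff=0.0000, prob=0.286940
Price = Σ prob·payoff / R^3 = 19.622597 / 1.367631 = 14.3479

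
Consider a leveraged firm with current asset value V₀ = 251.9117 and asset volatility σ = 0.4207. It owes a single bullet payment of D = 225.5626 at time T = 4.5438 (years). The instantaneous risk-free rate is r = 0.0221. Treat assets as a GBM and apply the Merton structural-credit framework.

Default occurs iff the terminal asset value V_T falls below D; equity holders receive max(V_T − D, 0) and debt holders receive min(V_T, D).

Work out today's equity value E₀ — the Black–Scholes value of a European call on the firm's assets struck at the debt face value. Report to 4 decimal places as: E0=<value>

With assets at 251.9117 and a single debt payment of 225.5626 at 4.5438 years:
d₁ = [ln(V₀/D) + (r + σ²/2)T] / (σ√T)
   = [ln(251.9117/225.5626) + (0.0221 + 0.5·0.4207²)·4.5438] / (0.4207·√4.5438)
   = [0.110481 + 0.502518] / 0.896772 = 0.683562
d₂ = d₁ − σ√T = 0.683562 − 0.896772 = -0.213211
N(d₁) = 0.752874,  N(d₂) = 0.415581,  e^(−rT) = 0.904459
E₀ = V₀·N(d₁) − D·e^(−rT)·N(d₂)
   = 251.9117·0.752874 − 225.5626·0.904459·0.415581 = 104.874099

E0=104.8741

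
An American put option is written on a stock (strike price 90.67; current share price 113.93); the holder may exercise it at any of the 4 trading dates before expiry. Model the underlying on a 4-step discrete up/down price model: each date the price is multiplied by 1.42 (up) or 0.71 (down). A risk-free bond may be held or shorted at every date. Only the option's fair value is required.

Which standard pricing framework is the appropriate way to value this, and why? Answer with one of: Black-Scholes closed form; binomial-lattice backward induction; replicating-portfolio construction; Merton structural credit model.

framework: binomial-lattice backward induction

Key observation: with exercise allowed before expiry on a discrete up/down model (4 steps from spot 113.93), the strike-90.67 put's value must be rolled back through the tree testing early exercise at each node.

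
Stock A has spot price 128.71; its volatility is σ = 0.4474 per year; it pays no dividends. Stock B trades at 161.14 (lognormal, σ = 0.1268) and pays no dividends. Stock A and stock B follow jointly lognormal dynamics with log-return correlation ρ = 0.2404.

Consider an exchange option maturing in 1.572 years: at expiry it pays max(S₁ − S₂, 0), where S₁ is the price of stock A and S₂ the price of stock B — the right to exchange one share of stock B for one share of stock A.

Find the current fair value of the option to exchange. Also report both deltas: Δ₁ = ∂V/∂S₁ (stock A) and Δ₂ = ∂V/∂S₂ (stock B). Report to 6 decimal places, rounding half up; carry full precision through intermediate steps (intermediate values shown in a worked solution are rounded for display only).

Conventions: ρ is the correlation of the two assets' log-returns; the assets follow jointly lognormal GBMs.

exchange price = 17.442598
Δ1 = 0.444419
Δ2 = -0.246733

σ_eff = √(σ₁² + σ₂² − 2ρσ₁σ₂) = √(0.4474² + 0.1268² − 2·0.2404·0.4474·0.1268) = 0.434706
d₁ = (ln(S₁/S₂) + (q₂ − q₁ + σ_eff²/2)T) / (σ_eff√T) = (ln(128.71/161.14) + (0.0 − 0.0 + 0.094485)·1.572) / 0.545032 = -0.139776
d₂ = d₁ − σ_eff√T = -0.139776 − 0.545032 = -0.684807
N(d₁) = 0.444419,  N(d₂) = 0.246733
V = S₁·e^{−q₁T}·N(d₁) − S₂·e^{−q₂T}·N(d₂) = 57.201129 − 39.758531 = 17.442598
Key observation: the rate r is irrelevant here: denominating values in stock B turns the exchange into a ratio option on S₁/S₂, and discounting at r drops out.
Δ₁ = e^{−q₁T}·N(d₁) = 0.444419;  Δ₂ = −e^{−q₂T}·N(d₂) = -0.246733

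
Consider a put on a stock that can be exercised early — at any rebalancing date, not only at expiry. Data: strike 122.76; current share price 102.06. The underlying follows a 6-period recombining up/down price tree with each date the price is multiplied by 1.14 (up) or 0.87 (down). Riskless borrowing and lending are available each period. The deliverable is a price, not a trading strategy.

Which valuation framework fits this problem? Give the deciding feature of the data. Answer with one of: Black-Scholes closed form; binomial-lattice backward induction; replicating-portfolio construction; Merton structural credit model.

Key observation: the defining feature is the embedded early-exercise option across 6 discrete dates on the spot-102.06 tree; pricing the strike-122.76 put means working backward with an exercise test at every node.

framework: binomial-lattice backward induction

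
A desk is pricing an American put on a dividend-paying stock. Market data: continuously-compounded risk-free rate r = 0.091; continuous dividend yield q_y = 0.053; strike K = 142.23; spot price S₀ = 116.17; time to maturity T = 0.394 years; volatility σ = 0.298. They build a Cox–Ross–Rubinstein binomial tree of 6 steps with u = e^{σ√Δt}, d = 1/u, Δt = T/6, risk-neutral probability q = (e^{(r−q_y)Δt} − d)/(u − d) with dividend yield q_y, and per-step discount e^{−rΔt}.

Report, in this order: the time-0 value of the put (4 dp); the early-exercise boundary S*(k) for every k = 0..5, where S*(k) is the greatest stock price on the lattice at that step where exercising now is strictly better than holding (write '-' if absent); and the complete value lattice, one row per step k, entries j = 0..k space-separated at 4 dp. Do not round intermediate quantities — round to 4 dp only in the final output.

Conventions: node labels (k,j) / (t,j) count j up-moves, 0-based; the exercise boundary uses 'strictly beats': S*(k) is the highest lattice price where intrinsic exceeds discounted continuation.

Δt=0.06567  u=1.07936  d=0.92648  q=0.49726  discount=0.99404
step 6 (expiry): payoffs max(K−S,0) = 68.7605 56.6374 42.5140 26.0600 6.8910 0.0000 0.0000
step 5: (k=5,j=0): S=79.2997, K−S=62.9303, hold=62.3584 ⇒ V=62.9303 exercise | (k=5,j=1): S=92.3848, K−S=49.8452, hold=49.3188 ⇒ V=49.8452 exercise | (k=5,j=2): S=107.6291, K−S=34.6009, hold=34.1275 ⇒ V=34.6009 exercise | (k=5,j=3): S=125.3887, K−S=16.8413, hold=16.4295 ⇒ V=16.8413 exercise | (k=5,j=4): S=146.0789, K−S=0.0000, hold=3.4437 ⇒ V=3.4437 continue | (k=5,j=5): S=170.1831, K−S=0.0000, hold=0.0000 ⇒ V=0.0000 continue  boundary S*=125.3887
step 4: (k=4,j=0): S=85.5926, K−S=56.6374, hold=56.0874 ⇒ V=56.6374 exercise | (k=4,j=1): S=99.7160, K−S=42.5140, hold=42.0130 ⇒ V=42.5140 exercise | (k=4,j=2): S=116.1700, K−S=26.0600, hold=25.6162 ⇒ V=26.0600 exercise | (k=4,j=3): S=135.3390, K−S=6.8910, hold=10.1186 ⇒ V=10.1186 continue | (k=4,j=4): S=157.6710, K−S=0.0000, hold=1.7210 ⇒ V=1.7210 continue  boundary S*=116.1700
step 3: (k=3,j=0): S=92.3848, K−S=49.8452, hold=49.3188 ⇒ V=49.8452 exercise | (k=3,j=1): S=107.6291, K−S=34.6009, hold=34.1275 ⇒ V=34.6009 exercise | (k=3,j=2): S=125.3887, K−S=16.8413, hold=18.0249 ⇒ V=18.0249 continue | (k=3,j=3): S=146.0789, K−S=0.0000, hold=5.9074 ⇒ V=5.9074 continue  boundary S*=107.6291
step 2: (k=2,j=0): S=99.7160, K−S=42.5140, hold=42.0130 ⇒ V=42.5140 exercise | (k=2,j=1): S=116.1700, K−S=26.0600, hold=26.2013 ⇒ V=26.2013 continue | (k=2,j=2): S=135.3390, K−S=6.8910, hold=11.9278 ⇒ V=11.9278 continue  boundary S*=99.7160
step 1: (k=1,j=0): S=107.6291, K−S=34.6009, hold=34.1973 ⇒ V=34.6009 exercise | (k=1,j=1): S=125.3887, K−S=16.8413, hold=18.9898 ⇒ V=18.9898 continue  boundary S*=107.6291
step 0: (k=0,j=0): S=116.1700, K−S=26.0600, hold=26.6782 ⇒ V=26.6782 continue  boundary S*=-

price = 26.6782
boundary = - 107.6291 99.7160 107.6291 116.1700 125.3887
tree:
26.6782
34.6009 18.9898
42.5140 26.2013 11.9278
49.8452 34.6009 18.0249 5.9074
56.6374 42.5140 26.0600 10.1186 1.7210
62.9303 49.8452 34.6009 16.8413 3.4437 0.0000
68.7605 56.6374 42.5140 26.0600 6.8910 0.0000 0.0000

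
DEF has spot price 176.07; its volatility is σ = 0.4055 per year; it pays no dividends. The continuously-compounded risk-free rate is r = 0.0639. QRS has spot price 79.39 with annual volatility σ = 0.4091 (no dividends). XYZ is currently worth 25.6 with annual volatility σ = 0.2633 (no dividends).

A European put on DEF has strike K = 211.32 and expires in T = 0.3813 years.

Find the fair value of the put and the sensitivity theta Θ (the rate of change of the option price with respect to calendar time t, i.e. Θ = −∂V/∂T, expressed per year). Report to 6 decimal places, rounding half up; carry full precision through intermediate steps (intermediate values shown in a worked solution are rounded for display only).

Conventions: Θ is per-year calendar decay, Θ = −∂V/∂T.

price = 37.774257
Θ = -10.070490

σ√T = 0.4055·√0.3813 = 0.250394
d₁ = (ln(S/K) + (r+σ²/2)T) / (σ√T) = (ln(176.07/211.32) + (0.0639+0.4055²/2)·0.3813) / 0.250394 = (-0.182492 + 0.055714) / 0.250394 = -0.506315
d₂ = d₁ − σ√T = -0.506315 − 0.250394 = -0.756709
e^{−rT} = 0.975929
N(−d₁) = 0.693682,  N(−d₂) = 0.775388
Put price V = K·e^{−rT}·N(−d₂) − S·N(−d₁) = 159.910861 − 122.136604 = 37.774257
φ(d₁) = (1/√(2π))·e^{−d₁²/2} = 0.350949
Θ = −S·φ(d₁)·σ/(2√T) + r·K·e^{−rT}·N(−d₂) = −20.288794 + 10.218304 = -10.070490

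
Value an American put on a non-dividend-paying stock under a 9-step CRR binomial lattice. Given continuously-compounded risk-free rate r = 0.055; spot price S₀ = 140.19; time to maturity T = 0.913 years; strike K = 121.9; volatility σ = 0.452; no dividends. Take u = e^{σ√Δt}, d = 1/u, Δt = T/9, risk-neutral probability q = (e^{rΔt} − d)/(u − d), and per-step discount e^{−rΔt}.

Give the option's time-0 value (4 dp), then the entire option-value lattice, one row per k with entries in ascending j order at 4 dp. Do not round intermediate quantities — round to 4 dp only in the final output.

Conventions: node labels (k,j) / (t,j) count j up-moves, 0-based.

params: Δt=0.10144 u=1.15484 d=0.86592 q=0.48344 e^(-rΔt)=0.99444
t_9 payoffs: 83.5281 70.7249 53.6498 30.8774 0.5068 0.0000 0.0000 0.0000 0.0000 0.0000
k=8: node(8,0) S=44.3135 payoff=77.5865 vs cont=76.9082 → 77.5865 [stop]  node(8,1) S=59.0992 payoff=62.8008 vs cont=62.1226 → 62.8008 [stop]  node(8,2) S=78.8182 payoff=43.0818 vs cont=42.4035 → 43.0818 [stop]  node(8,3) S=105.1167 payoff=16.7833 vs cont=16.1050 → 16.7833 [stop]  node(8,4) S=140.1900 payoff=0.0000 vs cont=0.2603 → 0.2603 [wait]  node(8,5) S=186.9658 payoff=0.0000 vs cont=0.0000 → 0.0000 [wait]  node(8,6) S=249.3488 payoff=0.0000 vs cont=0.0000 → 0.0000 [wait]  node(8,7) S=332.5466 payoff=0.0000 vs cont=0.0000 → 0.0000 [wait]  node(8,8) S=443.5041 payoff=0.0000 vs cont=0.0000 → 0.0000 [wait]
k=7: node(7,0) S=51.1751 payoff=70.7249 vs cont=70.0466 → 70.7249 [stop]  node(7,1) S=68.2502 payoff=53.6498 vs cont=52.9715 → 53.6498 [stop]  node(7,2) S=91.0226 payoff=30.8774 vs cont=30.1991 → 30.8774 [stop]  node(7,3) S=121.3932 payoff=0.5068 vs cont=8.7465 → 8.7465 [wait]  node(7,4) S=161.8973 payoff=0.0000 vs cont=0.1337 → 0.1337 [wait]  node(7,5) S=215.9160 payoff=0.0000 vs cont=0.0000 → 0.0000 [wait]  node(7,6) S=287.9585 payoff=0.0000 vs cont=0.0000 → 0.0000 [wait]  node(7,7) S=384.0388 payoff=0.0000 vs cont=0.0000 → 0.0000 [wait]
k=6: node(6,0) S=59.0992 payoff=62.8008 vs cont=62.1226 → 62.8008 [stop]  node(6,1) S=78.8182 payoff=43.0818 vs cont=42.4035 → 43.0818 [stop]  node(6,2) S=105.1167 payoff=16.7833 vs cont=20.0663 → 20.0663 [wait]  node(6,3) S=140.1900 payoff=0.0000 vs cont=4.5573 → 4.5573 [wait]  node(6,4) S=186.9658 payoff=0.0000 vs cont=0.0687 → 0.0687 [wait]  node(6,5) S=249.3488 payoff=0.0000 vs cont=0.0000 → 0.0000 [wait]  node(6,6) S=332.5466 payoff=0.0000 vs cont=0.0000 → 0.0000 [wait]
k=5: node(5,0) S=68.2502 payoff=53.6498 vs cont=52.9715 → 53.6498 [stop]  node(5,1) S=91.0226 payoff=30.8774 vs cont=31.7774 → 31.7774 [wait]  node(5,2) S=121.3932 payoff=0.5068 vs cont=12.4987 → 12.4987 [wait]  node(5,3) S=161.8973 payoff=0.0000 vs cont=2.3741 → 2.3741 [wait]  node(5,4) S=215.9160 payoff=0.0000 vs cont=0.0353 → 0.0353 [wait]  node(5,5) S=287.9585 payoff=0.0000 vs cont=0.0000 → 0.0000 [wait]
k=4: node(4,0) S=78.8182 payoff=43.0818 vs cont=42.8362 → 43.0818 [stop]  node(4,1) S=105.1167 payoff=16.7833 vs cont=22.3325 → 22.3325 [wait]  node(4,2) S=140.1900 payoff=0.0000 vs cont=7.5618 → 7.5618 [wait]  node(4,3) S=186.9658 payoff=0.0000 vs cont=1.2365 → 1.2365 [wait]  node(4,4) S=249.3488 payoff=0.0000 vs cont=0.0181 → 0.0181 [wait]
k=3: node(3,0) S=91.0226 payoff=30.8774 vs cont=32.8669 → 32.8669 [wait]  node(3,1) S=121.3932 payoff=0.5068 vs cont=15.1073 → 15.1073 [wait]  node(3,2) S=161.8973 payoff=0.0000 vs cont=4.4789 → 4.4789 [wait]  node(3,3) S=215.9160 payoff=0.0000 vs cont=0.6439 → 0.6439 [wait]
k=2: node(2,0) S=105.1167 payoff=16.7833 vs cont=24.1461 → 24.1461 [wait]  node(2,1) S=140.1900 payoff=0.0000 vs cont=9.9136 → 9.9136 [wait]  node(2,2) S=186.9658 payoff=0.0000 vs cont=2.6103 → 2.6103 [wait]
k=1: node(1,0) S=121.3932 payoff=0.5068 vs cont=17.1696 → 17.1696 [wait]  node(1,1) S=161.8973 payoff=0.0000 vs cont=6.3474 → 6.3474 [wait]
k=0: node(0,0) S=140.1900 payoff=0.0000 vs cont=11.8713 → 11.8713 [wait]

price = 11.8713
tree:
11.8713
17.1696 6.3474
24.1461 9.9136 2.6103
32.8669 15.1073 4.4789 0.6439
43.0818 22.3325 7.5618 1.2365 0.0181
53.6498 31.7774 12.4987 2.3741 0.0353 0.0000
62.8008 43.0818 20.0663 4.5573 0.0687 0.0000 0.0000
70.7249 53.6498 30.8774 8.7465 0.1337 0.0000 0.0000 0.0000
77.5865 62.8008 43.0818 16.7833 0.2603 0.0000 0.0000 0.0000 0.0000
83.5281 70.7249 53.6498 30.8774 0.5068 0.0000 0.0000 0.0000 0.0000 0.0000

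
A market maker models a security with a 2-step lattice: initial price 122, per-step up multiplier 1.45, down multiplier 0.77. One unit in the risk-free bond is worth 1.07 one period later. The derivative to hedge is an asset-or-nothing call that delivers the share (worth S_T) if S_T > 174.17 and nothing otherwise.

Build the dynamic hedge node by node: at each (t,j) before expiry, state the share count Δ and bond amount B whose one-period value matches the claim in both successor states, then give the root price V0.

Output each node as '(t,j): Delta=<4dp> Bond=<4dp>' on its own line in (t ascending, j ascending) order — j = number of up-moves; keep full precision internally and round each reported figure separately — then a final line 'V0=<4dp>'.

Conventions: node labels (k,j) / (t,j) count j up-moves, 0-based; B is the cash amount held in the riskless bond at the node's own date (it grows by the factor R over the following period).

(0,0): Delta=1.2748 Bond=-111.9238
(1,0): Delta=0.0000 Bond=0.0000
(1,1): Delta=2.1324 Bond=-271.4525
V0=43.6067

No-arbitrage ⇒ martingale measure with p* = (R−d)/(u−d) = 0.4412.
Terminal payoffs: V(2,0)=0.0000, V(2,1)=0.0000, V(2,2)=256.5050
Node (1,0) S=93.9400: V=(p*·0.0000+(1−p*)·0.0000)/1.07=0.0000; Δ=(0.0000−0.0000)/(136.2130−72.3338)=0.0000; B=V−Δ·S=0.0000
Node (1,1) S=176.9000: V=(p*·256.5050+(1−p*)·0.0000)/1.07=105.7607; Δ=(256.5050−0.0000)/(256.5050−136.2130)=2.1324; B=V−Δ·S=-271.4525
Node (0,0) S=122.0000: V=(p*·105.7607+(1−p*)·0.0000)/1.07=43.6067; Δ=(105.7607−0.0000)/(176.9000−93.9400)=1.2748; B=V−Δ·S=-111.9238
Verification: the root portfolio costs Δ(0,0)·S0 + B(0,0) = 43.6067, matching V0.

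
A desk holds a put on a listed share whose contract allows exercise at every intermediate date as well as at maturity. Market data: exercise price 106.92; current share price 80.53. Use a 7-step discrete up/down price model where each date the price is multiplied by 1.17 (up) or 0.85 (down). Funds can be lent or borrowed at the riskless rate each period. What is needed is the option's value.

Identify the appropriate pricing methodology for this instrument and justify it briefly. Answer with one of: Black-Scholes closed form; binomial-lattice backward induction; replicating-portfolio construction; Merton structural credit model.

Key observation: with exercise allowed before expiry on a discrete up/down model (7 steps from spot 80.53), the strike-106.92 put's value must be rolled back through the tree testing early exercise at each node.

framework: binomial-lattice backward induction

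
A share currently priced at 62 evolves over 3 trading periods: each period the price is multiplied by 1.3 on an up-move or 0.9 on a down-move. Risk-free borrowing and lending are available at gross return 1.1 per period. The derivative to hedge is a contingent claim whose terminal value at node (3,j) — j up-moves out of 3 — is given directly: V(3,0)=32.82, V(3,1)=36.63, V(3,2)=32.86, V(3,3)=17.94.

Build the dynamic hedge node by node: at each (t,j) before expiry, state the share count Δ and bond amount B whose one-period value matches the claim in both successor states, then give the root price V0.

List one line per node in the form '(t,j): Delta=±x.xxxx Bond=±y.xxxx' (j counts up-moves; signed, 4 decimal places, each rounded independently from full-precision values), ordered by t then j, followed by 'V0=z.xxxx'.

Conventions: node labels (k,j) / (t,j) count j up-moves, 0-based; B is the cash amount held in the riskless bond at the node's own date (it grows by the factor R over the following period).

The replicating-portfolio and risk-neutral prices coincide; use p* = (1.1−0.9)/(1.3−0.9) = 0.5000 for the latter.
Terminal payoffs: V(3,0)=32.8200, V(3,1)=36.6300, V(3,2)=32.8600, V(3,3)=17.9400
Node (2,0) S=50.2200: V=(p*·36.6300+(1−p*)·32.8200)/1.1=31.5682; Δ=(36.6300−32.8200)/(65.2860−45.1980)=0.1897; B=V−Δ·S=22.0432
Node (2,1) S=72.5400: V=(p*·32.8600+(1−p*)·36.6300)/1.1=31.5864; Δ=(32.8600−36.6300)/(94.3020−65.2860)=-0.1299; B=V−Δ·S=41.0114
Node (2,2) S=104.7800: V=(p*·17.9400+(1−p*)·32.8600)/1.1=23.0909; Δ=(17.9400−32.8600)/(136.2140−94.3020)=-0.3560; B=V−Δ·S=60.3909
Node (1,0) S=55.8000: V=(p*·31.5864+(1−p*)·31.5682)/1.1=28.7066; Δ=(31.5864−31.5682)/(72.5400−50.2200)=0.0008; B=V−Δ·S=28.6612
Node (1,1) S=80.6000: V=(p*·23.0909+(1−p*)·31.5864)/1.1=24.8533; Δ=(23.0909−31.5864)/(104.7800−72.5400)=-0.2635; B=V−Δ·S=46.0919
Node (0,0) S=62.0000: V=(p*·24.8533+(1−p*)·28.7066)/1.1=24.3454; Δ=(24.8533−28.7066)/(80.6000−55.8000)=-0.1554; B=V−Δ·S=33.9787
Sanity check at the root: Δ(0,0)·S0 + B(0,0) reproduces V0 = 24.3454.

(0,0): Delta=-0.1554 Bond=33.9787
(1,0): Delta=0.0008 Bond=28.6612
(1,1): Delta=-0.2635 Bond=46.0919
(2,0): Delta=0.1897 Bond=22.0432
(2,1): Delta=-0.1299 Bond=41.0114
(2,2): Delta=-0.3560 Bond=60.3909
V0=24.3454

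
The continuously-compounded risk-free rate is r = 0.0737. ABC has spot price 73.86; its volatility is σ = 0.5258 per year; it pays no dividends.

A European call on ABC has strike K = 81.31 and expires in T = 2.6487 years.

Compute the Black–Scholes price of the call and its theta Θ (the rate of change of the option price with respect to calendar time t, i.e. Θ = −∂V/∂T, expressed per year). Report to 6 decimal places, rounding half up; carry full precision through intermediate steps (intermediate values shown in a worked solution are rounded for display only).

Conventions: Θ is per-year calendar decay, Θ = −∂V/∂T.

price = 26.943273
Θ = -5.966911

σ√T = 0.5258·√2.6487 = 0.855730
d₁ = (ln(S/K) + (r+σ²/2)T) / (σ√T) = (ln(73.86/81.31) + (0.0737+0.5258²/2)·2.6487) / 0.855730 = (-0.096098 + 0.561346) / 0.855730 = 0.543686
d₂ = d₁ − σ√T = 0.543686 − 0.855730 = -0.312044
e^{−rT} = 0.822663
N(d₁) = 0.706671,  N(d₂) = 0.377503
Call price V = S·N(d₁) − K·e^{−rT}·N(d₂) = 52.194742 − 25.251469 = 26.943273
φ(d₁) = (1/√(2π))·e^{−d₁²/2} = 0.344130
Θ = −S·φ(d₁)·σ/(2√T) − r·K·e^{−rT}·N(d₂) = −4.105877 − 1.861033 = -5.966911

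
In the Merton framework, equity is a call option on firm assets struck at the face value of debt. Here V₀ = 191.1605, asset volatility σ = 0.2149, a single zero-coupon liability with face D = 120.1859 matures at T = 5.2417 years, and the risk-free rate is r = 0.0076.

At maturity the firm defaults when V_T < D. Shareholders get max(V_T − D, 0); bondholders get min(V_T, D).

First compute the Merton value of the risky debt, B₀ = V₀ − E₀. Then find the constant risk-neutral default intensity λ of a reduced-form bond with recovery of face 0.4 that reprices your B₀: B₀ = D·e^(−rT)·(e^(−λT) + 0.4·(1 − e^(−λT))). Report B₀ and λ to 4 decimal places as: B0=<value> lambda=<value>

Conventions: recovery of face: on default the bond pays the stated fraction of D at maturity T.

B0=109.7882 lambda=0.0164

Equity is a call on the firm's assets struck at D = 120.1859:
d₁ = [ln(V₀/D) + (r + σ²/2)T] / (σ√T)
   = [ln(191.1605/120.1859) + (0.0076 + 0.5·0.2149²)·5.2417] / (0.2149·√5.2417)
   = [0.464074 + 0.160873] / 0.492008 = 1.270195
d₂ = d₁ − σ√T = 1.270195 − 0.492008 = 0.778187
N(d₁) = 0.897992,  N(d₂) = 0.781771,  e^(−rT) = 0.960946
E₀ = V₀·N(d₁) − D·e^(−rT)·N(d₂)
   = 191.1605·0.897992 − 120.1859·0.960946·0.781771 = 81.372302
B₀ = V₀ − E₀ = 191.1605 − 81.372302 = 109.788198
e^(−λT) = (B₀·e^(rT)/D − 0.4)/(1 − 0.4) = (109.7882·1.040641/120.1859 − 0.4)/0.6 = 0.91768596
λ = −ln(0.91768596)/5.2417 = 0.016388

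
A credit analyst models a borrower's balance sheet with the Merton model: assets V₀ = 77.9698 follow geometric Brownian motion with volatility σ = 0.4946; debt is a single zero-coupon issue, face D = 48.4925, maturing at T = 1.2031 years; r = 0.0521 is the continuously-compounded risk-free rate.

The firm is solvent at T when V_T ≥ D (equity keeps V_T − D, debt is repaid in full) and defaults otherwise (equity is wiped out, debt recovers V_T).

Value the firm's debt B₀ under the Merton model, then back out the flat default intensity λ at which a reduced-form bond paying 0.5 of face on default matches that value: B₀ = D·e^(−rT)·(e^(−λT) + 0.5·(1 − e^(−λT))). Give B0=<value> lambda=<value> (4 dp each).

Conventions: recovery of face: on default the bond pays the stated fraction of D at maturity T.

B0=42.8689 lambda=0.1040

Equity is a call on the firm's assets struck at D = 48.4925:
d₁ = [ln(V₀/D) + (r + σ²/2)T] / (σ√T)
   = [ln(77.9698/48.4925) + (0.0521 + 0.5·0.4946²)·1.2031] / (0.4946·√1.2031)
   = [0.474912 + 0.209838] / 0.542507 = 1.262198
d₂ = d₁ − σ√T = 1.262198 − 0.542507 = 0.719691
N(d₁) = 0.896561,  N(d₂) = 0.764142,  e^(−rT) = 0.939243
E₀ = V₀·N(d₁) − D·e^(−rT)·N(d₂)
   = 77.9698·0.896561 − 48.4925·0.939243·0.764142 = 35.100897
B₀ = V₀ − E₀ = 77.9698 − 35.100897 = 42.868903
e^(−λT) = (B₀·e^(rT)/D − 0.5)/(1 − 0.5) = (42.8689·1.064688/48.4925 − 0.5)/0.5 = 0.88243503
λ = −ln(0.88243503)/1.2031 = 0.103957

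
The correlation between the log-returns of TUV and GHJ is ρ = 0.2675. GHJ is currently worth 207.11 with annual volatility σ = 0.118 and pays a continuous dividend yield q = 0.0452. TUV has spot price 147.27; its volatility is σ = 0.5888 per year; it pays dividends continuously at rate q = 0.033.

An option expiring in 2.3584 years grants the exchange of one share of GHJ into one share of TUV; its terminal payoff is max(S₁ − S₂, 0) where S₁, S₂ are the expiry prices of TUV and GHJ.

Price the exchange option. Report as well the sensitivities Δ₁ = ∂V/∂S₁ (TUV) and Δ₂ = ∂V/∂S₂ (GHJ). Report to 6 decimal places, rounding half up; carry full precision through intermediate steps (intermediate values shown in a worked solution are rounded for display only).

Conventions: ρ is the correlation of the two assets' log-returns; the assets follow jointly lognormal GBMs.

exchange price = 32.666602
Δ1 = 0.491769
Δ2 = -0.191957

σ_eff = √(σ₁² + σ₂² − 2ρσ₁σ₂) = √(0.5888² + 0.118² − 2·0.2675·0.5888·0.118) = 0.568717
d₁ = (ln(S₁/S₂) + (q₂ − q₁ + σ_eff²/2)T) / (σ_eff√T) = (ln(147.27/207.11) + (0.0452 − 0.033 + 0.161719)·2.3584) / 0.873383 = 0.079219
d₂ = d₁ − σ_eff√T = 0.079219 − 0.873383 = -0.794163
N(d₁) = 0.531571,  N(d₂) = 0.213550
V = S₁·e^{−q₁T}·N(d₁) − S₂·e^{−q₂T}·N(d₂) = 72.422840 − 39.756239 = 32.666602
Key observation: no risk-free rate is needed — with the second asset as numeraire the exchange option is a call on the ratio S₁/S₂, and r cancels out of the value.
Δ₁ = e^{−q₁T}·N(d₁) = 0.491769;  Δ₂ = −e^{−q₂T}·N(d₂) = -0.191957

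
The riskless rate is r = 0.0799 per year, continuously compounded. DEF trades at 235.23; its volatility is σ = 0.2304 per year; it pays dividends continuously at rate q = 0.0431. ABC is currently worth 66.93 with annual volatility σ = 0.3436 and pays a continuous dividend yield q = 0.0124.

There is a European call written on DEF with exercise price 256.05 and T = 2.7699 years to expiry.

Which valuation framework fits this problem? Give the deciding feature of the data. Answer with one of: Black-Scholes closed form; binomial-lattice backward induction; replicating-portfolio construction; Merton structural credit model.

Key observation: a European claim on DEF (strike 256.05) — a lognormal (GBM) underlying with constant rate and volatility — has an exact closed-form value; no lattice or capital structure is involved.

framework: Black-Scholes closed form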